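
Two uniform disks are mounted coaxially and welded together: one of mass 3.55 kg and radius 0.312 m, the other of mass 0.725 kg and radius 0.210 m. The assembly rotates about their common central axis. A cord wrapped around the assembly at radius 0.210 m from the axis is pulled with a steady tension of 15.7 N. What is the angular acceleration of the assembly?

I = ½M₁R₁² + ½M₂R₂² = ½(3.55)(0.312)² + ½(0.725)(0.210)² = 0.1888 kg·m².
τ = F r = (15.7)(0.210) = 3.297 N·m.
α = τ/I = 3.297/0.1888 = 17.47 rad/s².

α ≈ 17.5 rad/s²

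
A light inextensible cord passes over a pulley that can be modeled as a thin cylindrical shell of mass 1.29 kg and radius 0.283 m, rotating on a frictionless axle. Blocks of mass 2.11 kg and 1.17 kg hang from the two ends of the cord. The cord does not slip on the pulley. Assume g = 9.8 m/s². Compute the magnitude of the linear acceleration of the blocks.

a ≈ 2.02 m/s²

I = MR² = (1.29)(0.283)² = 0.1033 kg·m².
Heavier block: m₁g − T₁ = m₁a. Lighter block: T₂ − m₂g = m₂a.
Pulley: (T₁ − T₂)R = Iα = I(a/R), so T₁ − T₂ = (I/R²)a = 1·M_p a = 1.290·a.
Adding the three: (m₁ − m₂)g = (m₁ + m₂ + 1.290)a, so a = (2.11 − 1.17)(9.8)/(2.11 + 1.17 + 1.290) = 2.016 m/s².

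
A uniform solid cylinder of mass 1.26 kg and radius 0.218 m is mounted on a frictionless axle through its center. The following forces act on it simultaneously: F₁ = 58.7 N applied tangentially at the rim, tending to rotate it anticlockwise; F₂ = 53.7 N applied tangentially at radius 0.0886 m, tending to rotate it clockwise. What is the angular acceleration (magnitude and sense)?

I = ½MR² = (1/2)(1.26)(0.218)² = 0.02994 kg·m².
Taking anticlockwise as positive: τ₁ = +(58.7)(0.218) = +12.80 N·m; τ₂ = −(53.7)(0.0886) = −4.758 N·m.
Net torque τ = 8.039 N·m.
α = τ/I = 8.039/0.02994 = 268.5 rad/s².

α ≈ 268 rad/s², anticlockwise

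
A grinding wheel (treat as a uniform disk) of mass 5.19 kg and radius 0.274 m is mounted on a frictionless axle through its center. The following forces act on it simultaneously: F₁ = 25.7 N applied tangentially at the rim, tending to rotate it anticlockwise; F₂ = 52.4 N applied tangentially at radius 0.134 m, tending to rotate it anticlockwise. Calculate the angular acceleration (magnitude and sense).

α ≈ 72.2 rad/s², anticlockwise

I = ½MR² = (1/2)(5.19)(0.274)² = 0.1948 kg·m².
Taking anticlockwise as positive: τ₁ = +(25.7)(0.274) = +7.042 N·m; τ₂ = +(52.4)(0.134) = +7.022 N·m.
Net torque τ = 14.06 N·m.
α = τ/I = 14.06/0.1948 = 72.19 rad/s².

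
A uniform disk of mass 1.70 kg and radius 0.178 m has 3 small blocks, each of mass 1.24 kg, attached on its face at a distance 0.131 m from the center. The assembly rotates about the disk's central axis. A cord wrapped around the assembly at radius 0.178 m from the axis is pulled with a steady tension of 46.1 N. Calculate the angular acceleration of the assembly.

I_disk = ½MR² = ½(1.70)(0.178)² = 0.02693 kg·m².
I_blocks = 3·m·r² = 3(1.24)(0.131)² = 0.06384 kg·m².
Total I = 0.09077 kg·m².
τ = F r = (46.1)(0.178) = 8.206 N·m.
α = τ/I = 8.206/0.09077 = 90.40 rad/s².

α ≈ 90.4 rad/s²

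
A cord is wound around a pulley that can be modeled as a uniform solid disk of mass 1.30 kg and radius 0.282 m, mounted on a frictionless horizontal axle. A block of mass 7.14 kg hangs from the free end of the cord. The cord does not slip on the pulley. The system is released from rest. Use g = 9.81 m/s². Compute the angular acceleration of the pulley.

I = ½MR² = (1/2)(1.30)(0.282)² = 0.05169 kg·m².
Block: mg − T = ma. Pulley: TR = Iα. No-slip: a = αR, so T = (I/R²)a = 0.6500·a.
Then mg = (m + 0.6500)a, so a = (7.14)(9.81)/(7.14 + 0.6500) = 8.991 m/s².
α = a/R = 8.991/0.282 = 31.88 rad/s².

α ≈ 31.9 rad/s²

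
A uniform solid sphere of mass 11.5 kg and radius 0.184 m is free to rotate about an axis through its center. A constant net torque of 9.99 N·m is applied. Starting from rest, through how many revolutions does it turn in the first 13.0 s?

I = (2/5)MR² = (2/5)(11.5)(0.184)² = 0.1557 kg·m².
α = τ/I = 9.99/0.1557 = 64.15 rad/s².
θ = ½αt² = ½(64.15)(13.0)² = 5420 rad.
Revolutions = θ/(2π) = 862.7.

≈ 863 revolutions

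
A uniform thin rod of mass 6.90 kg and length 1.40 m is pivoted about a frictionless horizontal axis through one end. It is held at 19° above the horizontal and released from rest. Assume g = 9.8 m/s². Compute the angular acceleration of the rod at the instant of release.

α ≈ 9.93 rad/s²

About the pivot, I = (1/3)ML² = (1/3)(6.90)(1.40)² = 4.508 kg·m².
The weight acts at the center, a distance L/2 = 0.7000 m from the pivot; τ = Mg(L/2) cos 19° = 44.76 N·m.
α = τ/I = 44.76/4.508 = 9.928 rad/s².
(Equivalently α = (3g/(2L)) cos 19° = 9.928 rad/s².)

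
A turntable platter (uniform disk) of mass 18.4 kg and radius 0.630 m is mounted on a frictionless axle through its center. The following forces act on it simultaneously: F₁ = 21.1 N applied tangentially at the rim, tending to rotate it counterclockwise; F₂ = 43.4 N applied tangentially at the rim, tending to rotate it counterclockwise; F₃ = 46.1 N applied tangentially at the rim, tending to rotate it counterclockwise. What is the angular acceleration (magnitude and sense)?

I = ½MR² = (1/2)(18.4)(0.630)² = 3.651 kg·m².
Taking counterclockwise as positive: τ₁ = +(21.1)(0.630) = +13.29 N·m; τ₂ = +(43.4)(0.630) = +27.34 N·m; τ₃ = +(46.1)(0.630) = +29.04 N·m.
Net torque τ = 69.68 N·m.
α = τ/I = 69.68/3.651 = 19.08 rad/s².

α ≈ 19.1 rad/s², counterclockwise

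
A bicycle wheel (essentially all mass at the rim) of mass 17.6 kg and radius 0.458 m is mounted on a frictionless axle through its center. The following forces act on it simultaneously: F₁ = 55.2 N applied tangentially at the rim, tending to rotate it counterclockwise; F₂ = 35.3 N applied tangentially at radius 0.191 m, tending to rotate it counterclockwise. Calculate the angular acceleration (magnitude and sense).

α ≈ 8.67 rad/s², counterclockwise

I = MR² = (17.6)(0.458)² = 3.692 kg·m².
Taking counterclockwise as positive: τ₁ = +(55.2)(0.458) = +25.28 N·m; τ₂ = +(35.3)(0.191) = +6.742 N·m.
Net torque τ = 32.02 N·m.
α = τ/I = 32.02/3.692 = 8.674 rad/s².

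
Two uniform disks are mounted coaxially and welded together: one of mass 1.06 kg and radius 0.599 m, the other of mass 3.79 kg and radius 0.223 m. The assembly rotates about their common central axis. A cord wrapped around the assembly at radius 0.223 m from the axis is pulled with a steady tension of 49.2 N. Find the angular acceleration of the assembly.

α ≈ 38.6 rad/s²

I = ½M₁R₁² + ½M₂R₂² = ½(1.06)(0.599)² + ½(3.79)(0.223)² = 0.2844 kg·m².
τ = F r = (49.2)(0.223) = 10.97 N·m.
α = τ/I = 10.97/0.2844 = 38.58 rad/s².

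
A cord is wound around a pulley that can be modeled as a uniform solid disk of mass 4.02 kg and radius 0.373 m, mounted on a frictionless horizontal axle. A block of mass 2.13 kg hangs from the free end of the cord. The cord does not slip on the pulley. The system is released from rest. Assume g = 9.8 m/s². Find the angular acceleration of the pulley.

α ≈ 13.5 rad/s²

I = ½MR² = (1/2)(4.02)(0.373)² = 0.2796 kg·m².
Block: mg − T = ma. Pulley: TR = Iα. No-slip: a = αR, so T = (I/R²)a = 2.010·a.
Then mg = (m + 2.010)a, so a = (2.13)(9.8)/(2.13 + 2.010) = 5.042 m/s².
α = a/R = 5.042/0.373 = 13.52 rad/s².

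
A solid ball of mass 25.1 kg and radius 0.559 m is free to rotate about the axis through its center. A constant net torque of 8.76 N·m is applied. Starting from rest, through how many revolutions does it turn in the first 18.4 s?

I = (2/5)MR² = (2/5)(25.1)(0.559)² = 3.137 kg·m².
α = τ/I = 8.76/3.137 = 2.792 rad/s².
θ = ½αt² = ½(2.792)(18.4)² = 472.7 rad.
Revolutions = θ/(2π) = 75.23.

≈ 75.2 revolutions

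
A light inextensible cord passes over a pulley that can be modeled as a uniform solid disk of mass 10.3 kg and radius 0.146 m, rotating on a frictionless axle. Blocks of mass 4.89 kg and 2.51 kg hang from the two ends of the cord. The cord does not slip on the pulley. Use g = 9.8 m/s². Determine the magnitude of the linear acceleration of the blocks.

a ≈ 1.86 m/s²

I = ½MR² = (1/2)(10.3)(0.146)² = 0.1098 kg·m².
Heavier block: m₁g − T₁ = m₁a. Lighter block: T₂ − m₂g = m₂a.
Pulley: (T₁ − T₂)R = Iα = I(a/R), so T₁ − T₂ = (I/R²)a = (1/2)M_p a = 5.150·a.
Adding the three: (m₁ − m₂)g = (m₁ + m₂ + 5.150)a, so a = (4.89 − 2.51)(9.8)/(4.89 + 2.51 + 5.150) = 1.858 m/s².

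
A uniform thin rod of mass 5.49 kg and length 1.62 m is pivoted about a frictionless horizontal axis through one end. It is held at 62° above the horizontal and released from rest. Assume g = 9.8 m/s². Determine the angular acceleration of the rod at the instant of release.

α ≈ 4.26 rad/s²

About the pivot, I = (1/3)ML² = (1/3)(5.49)(1.62)² = 4.803 kg·m².
The weight acts at the center, a distance L/2 = 0.8100 m from the pivot; τ = Mg(L/2) cos 62° = 20.46 N·m.
α = τ/I = 20.46/4.803 = 4.260 rad/s².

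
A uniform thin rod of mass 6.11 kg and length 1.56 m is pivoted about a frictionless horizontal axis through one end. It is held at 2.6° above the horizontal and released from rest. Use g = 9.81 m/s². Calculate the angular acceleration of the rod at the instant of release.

About the pivot, I = (1/3)ML² = (1/3)(6.11)(1.56)² = 4.956 kg·m².
The weight acts at the center, a distance L/2 = 0.7800 m from the pivot; τ = Mg(L/2) cos 2.6° = 46.70 N·m.
α = τ/I = 46.70/4.956 = 9.423 rad/s².

α ≈ 9.42 rad/s²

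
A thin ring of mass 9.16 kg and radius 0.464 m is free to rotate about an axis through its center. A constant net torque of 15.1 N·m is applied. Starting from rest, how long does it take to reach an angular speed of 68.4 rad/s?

t ≈ 8.93 s

I = MR² = (9.16)(0.464)² = 1.972 kg·m².
α = τ/I = 15.1/1.972 = 7.657 rad/s².
ω = αt ⇒ t = ω/α = 68.4/7.657 = 8.933 s.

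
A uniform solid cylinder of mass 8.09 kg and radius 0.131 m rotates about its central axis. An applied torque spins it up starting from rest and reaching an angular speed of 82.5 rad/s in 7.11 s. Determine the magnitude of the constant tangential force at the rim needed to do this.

I = ½MR² = (1/2)(8.09)(0.131)² = 0.06942 kg·m².
α = Δω/Δt = (82.5 − 0)/7.11 = 11.60 rad/s².
The required torque is τ = Iα = (0.06942)(11.60) = 0.8055 N·m.
A tangential force at the rim gives τ = FR, so F = τ/R = 0.8055/0.131 = 6.149 N.

F ≈ 6.15 N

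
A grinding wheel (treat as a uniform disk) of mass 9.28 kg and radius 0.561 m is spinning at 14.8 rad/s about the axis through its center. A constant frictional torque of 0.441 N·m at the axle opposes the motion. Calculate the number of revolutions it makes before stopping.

≈ 57.7 revolutions

I = ½MR² = (1/2)(9.28)(0.561)² = 1.460 kg·m².
The net torque has magnitude 0.441 N·m, opposing ω.
|α| = τ/I = 0.4410/1.460 = 0.3020 rad/s² (deceleration).
ω² = ω₀² − 2|α|θ with ω = 0 ⇒ θ = ω₀²/(2|α|) = 362.7 rad = 57.72 rev.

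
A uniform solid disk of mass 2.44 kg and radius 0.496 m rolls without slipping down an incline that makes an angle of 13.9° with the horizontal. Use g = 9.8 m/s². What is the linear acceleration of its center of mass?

a ≈ 1.57 m/s²

Translation along the incline: Mg sinθ − f = Ma.
Rotation about the center: fR = Iα with I = ½MR². No-slip gives a = αR, so f = (I/R²)a = (1/2)M a.
Substituting: Mg sinθ = (1 + 0.5000)Ma, so a = g sinθ/(1 + 0.5000) = (9.8) sin 13.9° / 1.500 = 1.569 m/s².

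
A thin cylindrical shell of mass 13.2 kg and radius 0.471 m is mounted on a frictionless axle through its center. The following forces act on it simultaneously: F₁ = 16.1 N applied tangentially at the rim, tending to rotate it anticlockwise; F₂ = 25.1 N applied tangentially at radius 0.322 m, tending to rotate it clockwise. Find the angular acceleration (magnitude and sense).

I = MR² = (13.2)(0.471)² = 2.928 kg·m².
Taking anticlockwise as positive: τ₁ = +(16.1)(0.471) = +7.583 N·m; τ₂ = −(25.1)(0.322) = −8.082 N·m.
Net torque τ = -0.4991 N·m.
α = τ/I = -0.4991/2.928 = -0.1704 rad/s².

α ≈ 0.170 rad/s², clockwise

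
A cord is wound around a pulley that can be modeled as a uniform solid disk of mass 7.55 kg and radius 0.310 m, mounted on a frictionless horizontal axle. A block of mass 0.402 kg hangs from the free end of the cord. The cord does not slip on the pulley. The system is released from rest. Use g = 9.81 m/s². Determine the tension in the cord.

I = ½MR² = (1/2)(7.55)(0.310)² = 0.3628 kg·m².
Block: mg − T = ma. Pulley: TR = Iα. No-slip: a = αR, so T = (I/R²)a = 3.775·a.
Then mg = (m + 3.775)a, so a = (0.402)(9.81)/(0.402 + 3.775) = 0.9441 m/s².
T = 3.775·a = 3.564 N.

T ≈ 3.56 N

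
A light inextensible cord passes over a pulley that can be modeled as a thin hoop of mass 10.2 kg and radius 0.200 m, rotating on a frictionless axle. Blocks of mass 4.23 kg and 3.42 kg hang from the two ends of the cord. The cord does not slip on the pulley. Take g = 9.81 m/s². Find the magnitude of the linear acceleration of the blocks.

a ≈ 0.445 m/s²

I = MR² = (10.2)(0.200)² = 0.4080 kg·m².
Heavier block: m₁g − T₁ = m₁a. Lighter block: T₂ − m₂g = m₂a.
Pulley: (T₁ − T₂)R = Iα = I(a/R), so T₁ − T₂ = (I/R²)a = 1·M_p a = 10.20·a.
Adding the three: (m₁ − m₂)g = (m₁ + m₂ + 10.20)a, so a = (4.23 − 3.42)(9.81)/(4.23 + 3.42 + 10.20) = 0.4452 m/s².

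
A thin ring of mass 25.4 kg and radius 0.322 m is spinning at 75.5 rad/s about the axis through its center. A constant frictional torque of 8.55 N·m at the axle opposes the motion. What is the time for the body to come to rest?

t ≈ 23.3 s

I = MR² = (25.4)(0.322)² = 2.634 kg·m².
The net torque has magnitude 8.55 N·m, opposing ω.
|α| = τ/I = 8.550/2.634 = 3.247 rad/s² (deceleration).
0 = ω₀ − |α|t ⇒ t = ω₀/|α| = 75.5/3.247 = 23.26 s.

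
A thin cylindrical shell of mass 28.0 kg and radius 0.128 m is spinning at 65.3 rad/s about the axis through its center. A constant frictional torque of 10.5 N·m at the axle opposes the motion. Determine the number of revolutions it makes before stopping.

≈ 14.8 revolutions

I = MR² = (28.0)(0.128)² = 0.4588 kg·m².
The net torque has magnitude 10.5 N·m, opposing ω.
|α| = τ/I = 10.50/0.4588 = 22.89 rad/s² (deceleration).
ω² = ω₀² − 2|α|θ with ω = 0 ⇒ θ = ω₀²/(2|α|) = 93.15 rad = 14.83 rev.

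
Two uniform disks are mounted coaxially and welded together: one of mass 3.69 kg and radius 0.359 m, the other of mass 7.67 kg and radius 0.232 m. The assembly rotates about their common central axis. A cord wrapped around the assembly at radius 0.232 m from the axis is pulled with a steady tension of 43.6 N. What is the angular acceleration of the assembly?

I = ½M₁R₁² + ½M₂R₂² = ½(3.69)(0.359)² + ½(7.67)(0.232)² = 0.4442 kg·m².
τ = F r = (43.6)(0.232) = 10.12 N·m.
α = τ/I = 10.12/0.4442 = 22.77 rad/s².

α ≈ 22.8 rad/s²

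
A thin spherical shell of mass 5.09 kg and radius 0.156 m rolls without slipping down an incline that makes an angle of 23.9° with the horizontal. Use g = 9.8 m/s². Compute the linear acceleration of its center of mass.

Translation along the incline: Mg sinθ − f = Ma.
Rotation about the center: fR = Iα with I = (2/3)MR². No-slip gives a = αR, so f = (I/R²)a = (2/3)M a.
Substituting: Mg sinθ = (1 + 0.6667)Ma, so a = g sinθ/(1 + 0.6667) = (9.8) sin 23.9° / 1.667 = 2.382 m/s².

a ≈ 2.38 m/s²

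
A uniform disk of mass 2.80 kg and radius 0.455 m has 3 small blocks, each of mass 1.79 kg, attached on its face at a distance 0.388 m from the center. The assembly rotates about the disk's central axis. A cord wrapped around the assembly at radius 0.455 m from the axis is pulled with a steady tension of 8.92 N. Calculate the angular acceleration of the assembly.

I_disk = ½MR² = ½(2.80)(0.455)² = 0.2898 kg·m².
I_blocks = 3·m·r² = 3(1.79)(0.388)² = 0.8084 kg·m².
Total I = 1.098 kg·m².
τ = F r = (8.92)(0.455) = 4.059 N·m.
α = τ/I = 4.059/1.098 = 3.695 rad/s².

α ≈ 3.70 rad/s²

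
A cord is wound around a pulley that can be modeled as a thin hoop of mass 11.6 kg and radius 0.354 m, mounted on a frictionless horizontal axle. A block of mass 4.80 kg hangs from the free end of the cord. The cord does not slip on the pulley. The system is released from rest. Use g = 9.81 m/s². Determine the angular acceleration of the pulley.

I = MR² = (11.6)(0.354)² = 1.454 kg·m².
Block: mg − T = ma. Pulley: TR = Iα. No-slip: a = αR, so T = (I/R²)a = 11.60·a.
Then mg = (m + 11.60)a, so a = (4.80)(9.81)/(4.80 + 11.60) = 2.871 m/s².
α = a/R = 2.871/0.354 = 8.111 rad/s².

α ≈ 8.11 rad/s²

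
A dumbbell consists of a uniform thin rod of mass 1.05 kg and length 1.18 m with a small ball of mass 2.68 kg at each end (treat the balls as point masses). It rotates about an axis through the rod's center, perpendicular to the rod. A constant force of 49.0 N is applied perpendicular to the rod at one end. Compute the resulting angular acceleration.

α ≈ 14.5 rad/s²

I_rod = (1/12)ML² = (1/12)(1.05)(1.18)² = 0.1218 kg·m².
I_balls = 2·m·(L/2)² = 2(2.68)(0.5900)² = 1.866 kg·m².
Total I = 1.988 kg·m².
τ = F·(L/2) = (49.0)(0.590) = 28.91 N·m.
α = τ/I = 28.91/1.988 = 14.54 rad/s².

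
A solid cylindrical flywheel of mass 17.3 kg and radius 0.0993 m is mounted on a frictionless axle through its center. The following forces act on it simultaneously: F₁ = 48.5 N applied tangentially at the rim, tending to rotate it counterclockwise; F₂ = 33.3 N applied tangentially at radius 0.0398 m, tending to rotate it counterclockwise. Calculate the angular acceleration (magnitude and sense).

I = ½MR² = (1/2)(17.3)(0.0993)² = 0.08529 kg·m².
Taking counterclockwise as positive: τ₁ = +(48.5)(0.0993) = +4.816 N·m; τ₂ = +(33.3)(0.0398) = +1.325 N·m.
Net torque τ = 6.141 N·m.
α = τ/I = 6.141/0.08529 = 72.00 rad/s².

α ≈ 72.0 rad/s², counterclockwise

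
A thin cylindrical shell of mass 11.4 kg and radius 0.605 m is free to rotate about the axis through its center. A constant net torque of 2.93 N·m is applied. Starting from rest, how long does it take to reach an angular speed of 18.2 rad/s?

t ≈ 25.9 s

I = MR² = (11.4)(0.605)² = 4.173 kg·m².
α = τ/I = 2.93/4.173 = 0.7022 rad/s².
ω = αt ⇒ t = ω/α = 18.2/0.7022 = 25.92 s.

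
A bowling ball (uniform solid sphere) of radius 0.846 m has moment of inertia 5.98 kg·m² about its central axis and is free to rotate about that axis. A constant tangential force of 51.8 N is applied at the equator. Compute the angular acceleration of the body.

α ≈ 7.33 rad/s²

τ = F R = (51.8)(0.846) = 43.82 N·m.
From τ = Iα: α = 43.82/5.980 = 7.328 rad/s².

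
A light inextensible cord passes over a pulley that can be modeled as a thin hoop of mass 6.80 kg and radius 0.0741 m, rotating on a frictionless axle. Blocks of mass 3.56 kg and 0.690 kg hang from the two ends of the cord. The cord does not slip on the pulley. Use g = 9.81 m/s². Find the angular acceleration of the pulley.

α ≈ 34.4 rad/s²

I = MR² = (6.80)(0.0741)² = 0.03734 kg·m².
Heavier block: m₁g − T₁ = m₁a. Lighter block: T₂ − m₂g = m₂a.
Pulley: (T₁ − T₂)R = Iα = I(a/R), so T₁ − T₂ = (I/R²)a = 1·M_p a = 6.800·a.
Adding the three: (m₁ − m₂)g = (m₁ + m₂ + 6.800)a, so a = (3.56 − 0.690)(9.81)/(3.56 + 0.690 + 6.800) = 2.548 m/s².
α = a/R = 2.548/0.0741 = 34.39 rad/s².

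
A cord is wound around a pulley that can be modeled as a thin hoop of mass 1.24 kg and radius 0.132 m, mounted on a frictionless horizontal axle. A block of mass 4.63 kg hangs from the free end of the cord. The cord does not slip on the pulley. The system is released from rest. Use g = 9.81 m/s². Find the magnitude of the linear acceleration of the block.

a ≈ 7.74 m/s²

I = MR² = (1.24)(0.132)² = 0.02161 kg·m².
Block: mg − T = ma. Pulley: TR = Iα. No-slip: a = αR, so T = (I/R²)a = 1.240·a.
Then mg = (m + 1.240)a, so a = (4.63)(9.81)/(4.63 + 1.240) = 7.738 m/s².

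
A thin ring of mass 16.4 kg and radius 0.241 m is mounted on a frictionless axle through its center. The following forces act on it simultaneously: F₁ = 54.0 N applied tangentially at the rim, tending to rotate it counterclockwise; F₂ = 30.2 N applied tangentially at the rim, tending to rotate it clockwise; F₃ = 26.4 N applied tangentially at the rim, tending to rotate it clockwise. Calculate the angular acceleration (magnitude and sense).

α ≈ 0.658 rad/s², clockwise

I = MR² = (16.4)(0.241)² = 0.9525 kg·m².
Taking counterclockwise as positive: τ₁ = +(54.0)(0.241) = +13.01 N·m; τ₂ = −(30.2)(0.241) = −7.278 N·m; τ₃ = −(26.4)(0.241) = −6.362 N·m.
Net torque τ = -0.6266 N·m.
α = τ/I = -0.6266/0.9525 = -0.6578 rad/s².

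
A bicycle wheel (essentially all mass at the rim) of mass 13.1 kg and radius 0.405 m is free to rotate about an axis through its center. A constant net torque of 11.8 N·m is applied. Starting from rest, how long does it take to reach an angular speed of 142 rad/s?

t ≈ 25.9 s

I = MR² = (13.1)(0.405)² = 2.149 kg·m².
α = τ/I = 11.8/2.149 = 5.492 rad/s².
ω = αt ⇒ t = ω/α = 142/5.492 = 25.86 s.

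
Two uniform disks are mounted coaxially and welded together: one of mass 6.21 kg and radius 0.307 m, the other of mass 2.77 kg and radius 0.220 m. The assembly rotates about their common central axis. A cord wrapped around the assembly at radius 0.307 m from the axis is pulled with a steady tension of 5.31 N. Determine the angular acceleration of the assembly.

I = ½M₁R₁² + ½M₂R₂² = ½(6.21)(0.307)² + ½(2.77)(0.220)² = 0.3597 kg·m².
τ = F r = (5.31)(0.307) = 1.630 N·m.
α = τ/I = 1.630/0.3597 = 4.532 rad/s².

α ≈ 4.53 rad/s²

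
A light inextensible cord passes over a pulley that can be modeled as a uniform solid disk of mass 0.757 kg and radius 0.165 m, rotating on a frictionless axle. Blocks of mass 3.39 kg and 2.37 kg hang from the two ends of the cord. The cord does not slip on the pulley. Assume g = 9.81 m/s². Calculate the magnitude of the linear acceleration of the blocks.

a ≈ 1.63 m/s²

I = ½MR² = (1/2)(0.757)(0.165)² = 0.01030 kg·m².
Heavier block: m₁g − T₁ = m₁a. Lighter block: T₂ − m₂g = m₂a.
Pulley: (T₁ − T₂)R = Iα = I(a/R), so T₁ − T₂ = (I/R²)a = (1/2)M_p a = 0.3785·a.
Adding the three: (m₁ − m₂)g = (m₁ + m₂ + 0.3785)a, so a = (3.39 − 2.37)(9.81)/(3.39 + 2.37 + 0.3785) = 1.630 m/s².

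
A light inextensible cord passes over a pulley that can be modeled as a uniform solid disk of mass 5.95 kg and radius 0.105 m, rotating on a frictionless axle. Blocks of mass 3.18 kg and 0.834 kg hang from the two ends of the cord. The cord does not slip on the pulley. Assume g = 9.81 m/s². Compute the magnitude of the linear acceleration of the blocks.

I = ½MR² = (1/2)(5.95)(0.105)² = 0.03280 kg·m².
Heavier block: m₁g − T₁ = m₁a. Lighter block: T₂ − m₂g = m₂a.
Pulley: (T₁ − T₂)R = Iα = I(a/R), so T₁ − T₂ = (I/R²)a = (1/2)M_p a = 2.975·a.
Adding the three: (m₁ − m₂)g = (m₁ + m₂ + 2.975)a, so a = (3.18 − 0.834)(9.81)/(3.18 + 0.834 + 2.975) = 3.293 m/s².

a ≈ 3.29 m/s²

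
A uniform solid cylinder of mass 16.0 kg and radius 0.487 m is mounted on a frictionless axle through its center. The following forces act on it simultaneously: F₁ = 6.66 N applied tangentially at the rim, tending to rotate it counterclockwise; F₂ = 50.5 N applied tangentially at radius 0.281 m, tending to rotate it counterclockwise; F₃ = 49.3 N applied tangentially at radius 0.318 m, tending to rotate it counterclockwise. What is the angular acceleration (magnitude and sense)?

I = ½MR² = (1/2)(16.0)(0.487)² = 1.897 kg·m².
Taking counterclockwise as positive: τ₁ = +(6.66)(0.487) = +3.243 N·m; τ₂ = +(50.5)(0.281) = +14.19 N·m; τ₃ = +(49.3)(0.318) = +15.68 N·m.
Net torque τ = 33.11 N·m.
α = τ/I = 33.11/1.897 = 17.45 rad/s².

α ≈ 17.5 rad/s², counterclockwise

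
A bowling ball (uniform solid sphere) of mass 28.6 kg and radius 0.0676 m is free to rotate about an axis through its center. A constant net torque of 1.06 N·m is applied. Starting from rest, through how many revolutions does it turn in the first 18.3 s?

I = (2/5)MR² = (2/5)(28.6)(0.0676)² = 0.05228 kg·m².
α = τ/I = 1.06/0.05228 = 20.28 rad/s².
θ = ½αt² = ½(20.28)(18.3)² = 3395 rad.
Revolutions = θ/(2π) = 540.4.

≈ 540 revolutions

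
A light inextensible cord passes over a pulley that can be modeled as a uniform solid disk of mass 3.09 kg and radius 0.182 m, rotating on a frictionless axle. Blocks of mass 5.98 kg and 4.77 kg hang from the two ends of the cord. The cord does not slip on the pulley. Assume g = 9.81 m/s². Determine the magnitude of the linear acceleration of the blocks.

a ≈ 0.965 m/s²

I = ½MR² = (1/2)(3.09)(0.182)² = 0.05118 kg·m².
Heavier block: m₁g − T₁ = m₁a. Lighter block: T₂ − m₂g = m₂a.
Pulley: (T₁ − T₂)R = Iα = I(a/R), so T₁ − T₂ = (I/R²)a = (1/2)M_p a = 1.545·a.
Adding the three: (m₁ − m₂)g = (m₁ + m₂ + 1.545)a, so a = (5.98 − 4.77)(9.81)/(5.98 + 4.77 + 1.545) = 0.9654 m/s².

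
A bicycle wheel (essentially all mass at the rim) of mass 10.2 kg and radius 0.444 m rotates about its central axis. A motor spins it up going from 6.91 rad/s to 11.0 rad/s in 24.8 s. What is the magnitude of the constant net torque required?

τ ≈ 0.332 N·m

I = MR² = (10.2)(0.444)² = 2.011 kg·m².
α = Δω/Δt = (11.0 − 6.91)/24.8 = 0.1649 rad/s².
τ = Iα = (2.011)(0.1649) = 0.3316 N·m.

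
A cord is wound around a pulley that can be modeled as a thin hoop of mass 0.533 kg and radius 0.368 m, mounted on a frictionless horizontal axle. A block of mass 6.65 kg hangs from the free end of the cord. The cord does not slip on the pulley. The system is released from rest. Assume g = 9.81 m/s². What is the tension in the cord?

I = MR² = (0.533)(0.368)² = 0.07218 kg·m².
Block: mg − T = ma. Pulley: TR = Iα. No-slip: a = αR, so T = (I/R²)a = 0.5330·a.
Then mg = (m + 0.5330)a, so a = (6.65)(9.81)/(6.65 + 0.5330) = 9.082 m/s².
T = 0.5330·a = 4.841 N.

T ≈ 4.84 N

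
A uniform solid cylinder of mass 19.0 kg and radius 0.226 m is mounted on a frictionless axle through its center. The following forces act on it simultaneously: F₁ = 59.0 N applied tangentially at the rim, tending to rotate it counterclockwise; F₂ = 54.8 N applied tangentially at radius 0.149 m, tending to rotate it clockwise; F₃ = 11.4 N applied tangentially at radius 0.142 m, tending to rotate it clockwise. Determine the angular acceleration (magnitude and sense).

α ≈ 7.32 rad/s², counterclockwise

I = ½MR² = (1/2)(19.0)(0.226)² = 0.4852 kg·m².
Taking counterclockwise as positive: τ₁ = +(59.0)(0.226) = +13.33 N·m; τ₂ = −(54.8)(0.149) = −8.165 N·m; τ₃ = −(11.4)(0.142) = −1.619 N·m.
Net torque τ = 3.550 N·m.
α = τ/I = 3.550/0.4852 = 7.316 rad/s².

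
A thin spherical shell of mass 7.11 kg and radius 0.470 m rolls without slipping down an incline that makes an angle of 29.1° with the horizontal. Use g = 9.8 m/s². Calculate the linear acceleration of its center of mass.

Translation along the incline: Mg sinθ − f = Ma.
Rotation about the center: fR = Iα with I = (2/3)MR². No-slip gives a = αR, so f = (I/R²)a = (2/3)M a.
Substituting: Mg sinθ = (1 + 0.6667)Ma, so a = g sinθ/(1 + 0.6667) = (9.8) sin 29.1° / 1.667 = 2.860 m/s².

a ≈ 2.86 m/s²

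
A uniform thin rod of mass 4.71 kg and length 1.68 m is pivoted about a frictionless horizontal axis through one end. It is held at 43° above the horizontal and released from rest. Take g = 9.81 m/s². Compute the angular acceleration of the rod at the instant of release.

About the pivot, I = (1/3)ML² = (1/3)(4.71)(1.68)² = 4.431 kg·m².
The weight acts at the center, a distance L/2 = 0.8400 m from the pivot; τ = Mg(L/2) cos 43° = 28.39 N·m.
α = τ/I = 28.39/4.431 = 6.406 rad/s².

α ≈ 6.41 rad/s²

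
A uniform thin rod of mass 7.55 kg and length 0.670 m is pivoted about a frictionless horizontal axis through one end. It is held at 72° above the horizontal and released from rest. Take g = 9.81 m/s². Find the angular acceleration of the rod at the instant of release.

α ≈ 6.79 rad/s²

About the pivot, I = (1/3)ML² = (1/3)(7.55)(0.670)² = 1.130 kg·m².
The weight acts at the center, a distance L/2 = 0.3350 m from the pivot; τ = Mg(L/2) cos 72° = 7.667 N·m.
α = τ/I = 7.667/1.130 = 6.787 rad/s².
(Equivalently α = (3g/(2L)) cos 72° = 6.787 rad/s².)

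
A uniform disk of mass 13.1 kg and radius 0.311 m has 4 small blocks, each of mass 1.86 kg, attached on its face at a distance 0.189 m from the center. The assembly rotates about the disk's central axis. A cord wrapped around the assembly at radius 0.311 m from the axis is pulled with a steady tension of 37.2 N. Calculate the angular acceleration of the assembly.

I_disk = ½MR² = ½(13.1)(0.311)² = 0.6335 kg·m².
I_blocks = 4·m·r² = 4(1.86)(0.189)² = 0.2658 kg·m².
Total I = 0.8993 kg·m².
τ = F r = (37.2)(0.311) = 11.57 N·m.
α = τ/I = 11.57/0.8993 = 12.86 rad/s².

α ≈ 12.9 rad/s²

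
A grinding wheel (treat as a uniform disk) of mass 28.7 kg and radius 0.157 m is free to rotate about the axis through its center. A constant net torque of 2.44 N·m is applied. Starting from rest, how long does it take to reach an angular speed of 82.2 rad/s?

t ≈ 11.9 s

I = ½MR² = (1/2)(28.7)(0.157)² = 0.3537 kg·m².
α = τ/I = 2.44/0.3537 = 6.898 rad/s².
ω = αt ⇒ t = ω/α = 82.2/6.898 = 11.92 s.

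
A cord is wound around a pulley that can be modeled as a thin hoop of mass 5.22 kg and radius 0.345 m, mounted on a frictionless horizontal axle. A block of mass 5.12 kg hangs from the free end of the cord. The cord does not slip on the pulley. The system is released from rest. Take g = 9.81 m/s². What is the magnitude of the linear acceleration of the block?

a ≈ 4.86 m/s²

I = MR² = (5.22)(0.345)² = 0.6213 kg·m².
Block: mg − T = ma. Pulley: TR = Iα. No-slip: a = αR, so T = (I/R²)a = 5.220·a.
Then mg = (m + 5.220)a, so a = (5.12)(9.81)/(5.12 + 5.220) = 4.858 m/s².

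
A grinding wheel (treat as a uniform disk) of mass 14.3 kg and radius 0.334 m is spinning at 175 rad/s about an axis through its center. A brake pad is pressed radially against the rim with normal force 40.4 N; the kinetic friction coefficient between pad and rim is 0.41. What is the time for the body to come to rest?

I = ½MR² = (1/2)(14.3)(0.334)² = 0.7976 kg·m².
Friction force f = μN = (0.41)(40.4) = 16.56 N at the rim; torque magnitude τ = fR = 5.532 N·m, opposing ω.
|α| = τ/I = 5.532/0.7976 = 6.936 rad/s² (deceleration).
0 = ω₀ − |α|t ⇒ t = ω₀/|α| = 175/6.936 = 25.23 s.

t ≈ 25.2 s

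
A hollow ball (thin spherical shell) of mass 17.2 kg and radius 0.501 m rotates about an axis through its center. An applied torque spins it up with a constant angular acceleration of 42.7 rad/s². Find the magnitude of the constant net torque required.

I = (2/3)MR² = (2/3)(17.2)(0.501)² = 2.878 kg·m².
τ = Iα = (2.878)(42.70) = 122.9 N·m.

τ ≈ 123 N·m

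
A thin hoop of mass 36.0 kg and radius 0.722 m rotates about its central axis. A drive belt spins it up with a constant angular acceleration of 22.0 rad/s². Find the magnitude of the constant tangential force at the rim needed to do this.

I = MR² = (36.0)(0.722)² = 18.77 kg·m².
The required torque is τ = Iα = (18.77)(22.00) = 412.9 N·m.
A tangential force at the rim gives τ = FR, so F = τ/R = 412.9/0.722 = 571.8 N.

F ≈ 572 N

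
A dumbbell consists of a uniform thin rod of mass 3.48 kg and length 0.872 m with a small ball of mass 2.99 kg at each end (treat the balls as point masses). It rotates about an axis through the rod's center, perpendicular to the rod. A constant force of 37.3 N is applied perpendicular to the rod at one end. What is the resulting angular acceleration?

α ≈ 12.0 rad/s²

I_rod = (1/12)ML² = (1/12)(3.48)(0.872)² = 0.2205 kg·m².
I_balls = 2·m·(L/2)² = 2(2.99)(0.4360)² = 1.137 kg·m².
Total I = 1.357 kg·m².
τ = F·(L/2) = (37.3)(0.436) = 16.26 N·m.
α = τ/I = 16.26/1.357 = 11.98 rad/s².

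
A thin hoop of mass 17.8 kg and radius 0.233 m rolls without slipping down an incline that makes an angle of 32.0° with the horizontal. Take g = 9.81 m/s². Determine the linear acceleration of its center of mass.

a ≈ 2.60 m/s²

Translation along the incline: Mg sinθ − f = Ma.
Rotation about the center: fR = Iα with I = MR². No-slip gives a = αR, so f = (I/R²)a = M a.
Substituting: Mg sinθ = (1 + 1.000)Ma, so a = g sinθ/(1 + 1.000) = (9.81) sin 32.0° / 2.000 = 2.599 m/s².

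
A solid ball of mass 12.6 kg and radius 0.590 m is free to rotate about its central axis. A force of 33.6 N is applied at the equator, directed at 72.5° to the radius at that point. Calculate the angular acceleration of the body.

α ≈ 10.8 rad/s²

I = (2/5)MR² = (2/5)(12.6)(0.590)² = 1.754 kg·m².
Only the tangential component produces torque: τ = F R sinθ = (33.6)(0.590) sin 72.5° = 18.91 N·m.
From τ = Iα: α = 18.91/1.754 = 10.78 rad/s².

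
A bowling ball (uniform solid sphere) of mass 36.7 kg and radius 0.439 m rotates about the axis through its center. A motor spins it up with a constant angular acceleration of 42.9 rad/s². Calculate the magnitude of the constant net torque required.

I = (2/5)MR² = (2/5)(36.7)(0.439)² = 2.829 kg·m².
τ = Iα = (2.829)(42.90) = 121.4 N·m.

τ ≈ 121 N·m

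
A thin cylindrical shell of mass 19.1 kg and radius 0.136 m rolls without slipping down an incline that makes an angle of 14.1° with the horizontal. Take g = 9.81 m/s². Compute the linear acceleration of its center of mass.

Translation along the incline: Mg sinθ − f = Ma.
Rotation about the center: fR = Iα with I = MR². No-slip gives a = αR, so f = (I/R²)a = M a.
Substituting: Mg sinθ = (1 + 1.000)Ma, so a = g sinθ/(1 + 1.000) = (9.81) sin 14.1° / 2.000 = 1.195 m/s².

a ≈ 1.19 m/s²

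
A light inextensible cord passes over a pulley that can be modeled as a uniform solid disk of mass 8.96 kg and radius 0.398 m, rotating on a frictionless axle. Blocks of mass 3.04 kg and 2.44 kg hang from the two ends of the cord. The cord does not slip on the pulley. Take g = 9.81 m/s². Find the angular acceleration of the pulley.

α ≈ 1.48 rad/s²

I = ½MR² = (1/2)(8.96)(0.398)² = 0.7096 kg·m².
Heavier block: m₁g − T₁ = m₁a. Lighter block: T₂ − m₂g = m₂a.
Pulley: (T₁ − T₂)R = Iα = I(a/R), so T₁ − T₂ = (I/R²)a = (1/2)M_p a = 4.480·a.
Adding the three: (m₁ − m₂)g = (m₁ + m₂ + 4.480)a, so a = (3.04 − 2.44)(9.81)/(3.04 + 2.44 + 4.480) = 0.5910 m/s².
α = a/R = 0.5910/0.398 = 1.485 rad/s².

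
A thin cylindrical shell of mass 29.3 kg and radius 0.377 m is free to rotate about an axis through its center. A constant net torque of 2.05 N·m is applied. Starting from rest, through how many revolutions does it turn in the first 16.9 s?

≈ 11.2 revolutions

I = MR² = (29.3)(0.377)² = 4.164 kg·m².
α = τ/I = 2.05/4.164 = 0.4923 rad/s².
θ = ½αt² = ½(0.4923)(16.9)² = 70.30 rad.
Revolutions = θ/(2π) = 11.19.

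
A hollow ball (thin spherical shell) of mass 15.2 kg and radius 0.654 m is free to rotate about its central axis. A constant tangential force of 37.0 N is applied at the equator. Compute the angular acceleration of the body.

I = (2/3)MR² = (2/3)(15.2)(0.654)² = 4.334 kg·m².
τ = F R = (37.0)(0.654) = 24.20 N·m.
From τ = Iα: α = 24.20/4.334 = 5.583 rad/s².

α ≈ 5.58 rad/s²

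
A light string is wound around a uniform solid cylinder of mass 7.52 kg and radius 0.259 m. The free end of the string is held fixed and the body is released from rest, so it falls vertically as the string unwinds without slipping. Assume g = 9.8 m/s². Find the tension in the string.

Translation: Mg − T = Ma. Rotation about the center: TR = Iα with I = ½MR².
With a = αR: T = (I/R²)a = (1/2)M a, so Mg = (1 + 0.5000)Ma.
a = g/(1 + 0.5000) = 9.8/1.500 = 6.533 m/s².
T = 0.5000·M·a = (0.5000)(7.52)(6.533) = 24.57 N.

T ≈ 24.6 N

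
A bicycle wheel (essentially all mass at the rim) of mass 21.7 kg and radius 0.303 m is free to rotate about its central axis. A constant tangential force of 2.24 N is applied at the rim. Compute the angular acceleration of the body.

I = MR² = (21.7)(0.303)² = 1.992 kg·m².
τ = F R = (2.24)(0.303) = 0.6787 N·m.
From τ = Iα: α = 0.6787/1.992 = 0.3407 rad/s².

α ≈ 0.341 rad/s²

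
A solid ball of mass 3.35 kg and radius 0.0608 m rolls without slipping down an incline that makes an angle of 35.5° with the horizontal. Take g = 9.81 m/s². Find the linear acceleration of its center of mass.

Translation along the incline: Mg sinθ − f = Ma.
Rotation about the center: fR = Iα with I = (2/5)MR². No-slip gives a = αR, so f = (I/R²)a = (2/5)M a.
Substituting: Mg sinθ = (1 + 0.4000)Ma, so a = g sinθ/(1 + 0.4000) = (9.81) sin 35.5° / 1.400 = 4.069 m/s².

a ≈ 4.07 m/s²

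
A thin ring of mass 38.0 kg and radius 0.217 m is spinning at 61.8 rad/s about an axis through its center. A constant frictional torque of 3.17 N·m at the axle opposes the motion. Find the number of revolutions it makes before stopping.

I = MR² = (38.0)(0.217)² = 1.789 kg·m².
The net torque has magnitude 3.17 N·m, opposing ω.
|α| = τ/I = 3.170/1.789 = 1.772 rad/s² (deceleration).
ω² = ω₀² − 2|α|θ with ω = 0 ⇒ θ = ω₀²/(2|α|) = 1078 rad = 171.6 rev.

≈ 172 revolutions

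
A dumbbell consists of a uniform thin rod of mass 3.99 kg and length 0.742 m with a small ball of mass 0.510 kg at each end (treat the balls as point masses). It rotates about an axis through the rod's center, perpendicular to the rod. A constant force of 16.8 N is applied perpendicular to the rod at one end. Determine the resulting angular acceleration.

α ≈ 19.3 rad/s²

I_rod = (1/12)ML² = (1/12)(3.99)(0.742)² = 0.1831 kg·m².
I_balls = 2·m·(L/2)² = 2(0.510)(0.3710)² = 0.1404 kg·m².
Total I = 0.3235 kg·m².
τ = F·(L/2) = (16.8)(0.371) = 6.233 N·m.
α = τ/I = 6.233/0.3235 = 19.27 rad/s².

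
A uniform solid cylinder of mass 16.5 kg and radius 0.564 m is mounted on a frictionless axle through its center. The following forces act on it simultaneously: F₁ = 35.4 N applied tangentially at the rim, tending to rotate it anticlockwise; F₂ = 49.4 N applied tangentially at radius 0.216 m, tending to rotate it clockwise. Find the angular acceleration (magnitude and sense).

I = ½MR² = (1/2)(16.5)(0.564)² = 2.624 kg·m².
Taking anticlockwise as positive: τ₁ = +(35.4)(0.564) = +19.97 N·m; τ₂ = −(49.4)(0.216) = −10.67 N·m.
Net torque τ = 9.295 N·m.
α = τ/I = 9.295/2.624 = 3.542 rad/s².

α ≈ 3.54 rad/s², anticlockwise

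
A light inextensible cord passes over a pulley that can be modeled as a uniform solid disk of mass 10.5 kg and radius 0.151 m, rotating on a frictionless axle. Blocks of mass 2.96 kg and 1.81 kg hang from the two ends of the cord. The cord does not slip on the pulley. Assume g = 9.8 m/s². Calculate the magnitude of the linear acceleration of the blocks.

a ≈ 1.12 m/s²

I = ½MR² = (1/2)(10.5)(0.151)² = 0.1197 kg·m².
Heavier block: m₁g − T₁ = m₁a. Lighter block: T₂ − m₂g = m₂a.
Pulley: (T₁ − T₂)R = Iα = I(a/R), so T₁ − T₂ = (I/R²)a = (1/2)M_p a = 5.250·a.
Adding the three: (m₁ − m₂)g = (m₁ + m₂ + 5.250)a, so a = (2.96 − 1.81)(9.8)/(2.96 + 1.81 + 5.250) = 1.125 m/s².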